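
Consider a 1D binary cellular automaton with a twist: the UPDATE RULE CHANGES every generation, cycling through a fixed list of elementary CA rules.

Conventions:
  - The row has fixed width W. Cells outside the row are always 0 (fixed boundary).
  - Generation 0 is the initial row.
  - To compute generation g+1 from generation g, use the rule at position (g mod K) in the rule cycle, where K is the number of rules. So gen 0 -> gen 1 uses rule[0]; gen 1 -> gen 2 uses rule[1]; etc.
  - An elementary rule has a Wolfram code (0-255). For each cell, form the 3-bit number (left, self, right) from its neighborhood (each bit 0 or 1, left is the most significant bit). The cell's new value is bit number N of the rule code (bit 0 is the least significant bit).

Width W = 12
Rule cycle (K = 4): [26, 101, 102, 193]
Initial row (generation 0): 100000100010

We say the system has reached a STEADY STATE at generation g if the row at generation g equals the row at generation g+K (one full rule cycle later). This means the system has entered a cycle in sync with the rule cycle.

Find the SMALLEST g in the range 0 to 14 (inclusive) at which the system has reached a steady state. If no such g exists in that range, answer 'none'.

Gen 0: 100000100010
Gen 1 (rule 26): 010001010101
Gen 2 (rule 101): 010101111111
Gen 3 (rule 102): 111110000001
Gen 4 (rule 193): 011110111100
Gen 5 (rule 26): 110000100010
Gen 6 (rule 101): 010110101010
Gen 7 (rule 102): 111011111110
Gen 8 (rule 193): 011001111110
Gen 9 (rule 26): 110111000001
Gen 10 (rule 101): 011001011101
Gen 11 (rule 102): 101011100111
Gen 12 (rule 193): 000001100011
Gen 13 (rule 26): 000011010110
Gen 14 (rule 101): 111001111010
Gen 15 (rule 102): 001010001110
Gen 16 (rule 193): 100000100110
Gen 17 (rule 26): 010001011101
Gen 18 (rule 101): 010101100111

Answer: none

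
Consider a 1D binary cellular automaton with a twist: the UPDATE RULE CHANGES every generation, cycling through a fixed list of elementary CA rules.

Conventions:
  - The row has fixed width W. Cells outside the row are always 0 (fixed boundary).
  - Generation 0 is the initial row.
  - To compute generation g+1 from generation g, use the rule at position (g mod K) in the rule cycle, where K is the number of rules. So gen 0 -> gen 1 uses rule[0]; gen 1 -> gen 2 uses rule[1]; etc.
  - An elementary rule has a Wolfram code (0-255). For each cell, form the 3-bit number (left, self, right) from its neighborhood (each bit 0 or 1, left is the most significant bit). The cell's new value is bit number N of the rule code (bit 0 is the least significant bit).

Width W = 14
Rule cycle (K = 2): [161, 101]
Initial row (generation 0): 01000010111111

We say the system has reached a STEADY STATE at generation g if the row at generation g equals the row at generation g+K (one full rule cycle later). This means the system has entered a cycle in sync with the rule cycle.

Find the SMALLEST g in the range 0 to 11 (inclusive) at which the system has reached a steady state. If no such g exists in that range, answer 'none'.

Answer: none

Derivation:
Gen 0: 01000010111111
Gen 1 (rule 161): 00011001011110
Gen 2 (rule 101): 11001001100010
Gen 3 (rule 161): 00000000001000
Gen 4 (rule 101): 11111111101011
Gen 5 (rule 161): 01111111010100
Gen 6 (rule 101): 00000001111101
Gen 7 (rule 161): 11111100111010
Gen 8 (rule 101): 00000100001110
Gen 9 (rule 161): 11110001100100
Gen 10 (rule 101): 00010100100101
Gen 11 (rule 161): 11001000000010
Gen 12 (rule 101): 01001011111010
Gen 13 (rule 161): 00000101110100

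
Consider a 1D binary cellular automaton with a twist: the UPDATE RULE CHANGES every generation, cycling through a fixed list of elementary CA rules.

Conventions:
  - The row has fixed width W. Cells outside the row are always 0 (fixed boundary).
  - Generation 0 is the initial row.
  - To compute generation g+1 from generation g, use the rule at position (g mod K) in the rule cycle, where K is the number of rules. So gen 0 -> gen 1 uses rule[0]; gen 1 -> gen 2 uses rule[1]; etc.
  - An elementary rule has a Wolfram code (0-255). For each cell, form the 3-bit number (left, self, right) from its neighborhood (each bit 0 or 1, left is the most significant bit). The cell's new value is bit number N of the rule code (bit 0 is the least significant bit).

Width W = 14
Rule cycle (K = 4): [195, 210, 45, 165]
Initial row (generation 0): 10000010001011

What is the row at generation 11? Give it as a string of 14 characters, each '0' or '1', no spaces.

Gen 0: 10000010001011
Gen 1 (rule 195): 00111100110001
Gen 2 (rule 210): 01011111011010
Gen 3 (rule 45): 01110000110110
Gen 4 (rule 165): 00100110001000
Gen 5 (rule 195): 11001010110011
Gen 6 (rule 210): 01110000011101
Gen 7 (rule 45): 01000111010011
Gen 8 (rule 165): 01010010110000
Gen 9 (rule 195): 10000100010111
Gen 10 (rule 210): 01001010100011
Gen 11 (rule 45): 01001111101010

Answer: 01001111101010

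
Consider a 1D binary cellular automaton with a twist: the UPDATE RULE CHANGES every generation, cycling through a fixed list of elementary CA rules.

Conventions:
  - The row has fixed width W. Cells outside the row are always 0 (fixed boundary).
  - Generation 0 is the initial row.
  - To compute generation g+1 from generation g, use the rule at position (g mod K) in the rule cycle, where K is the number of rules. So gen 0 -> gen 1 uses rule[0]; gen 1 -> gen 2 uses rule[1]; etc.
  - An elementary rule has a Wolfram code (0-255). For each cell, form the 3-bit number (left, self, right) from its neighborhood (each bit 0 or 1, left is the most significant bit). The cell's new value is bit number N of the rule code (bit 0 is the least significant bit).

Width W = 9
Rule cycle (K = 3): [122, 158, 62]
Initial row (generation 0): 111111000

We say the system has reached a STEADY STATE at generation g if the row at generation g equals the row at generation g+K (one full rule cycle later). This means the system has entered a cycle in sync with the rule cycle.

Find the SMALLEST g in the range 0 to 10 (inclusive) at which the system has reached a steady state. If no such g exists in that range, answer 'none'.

Answer: 3

Derivation:
Gen 0: 111111000
Gen 1 (rule 122): 100001100
Gen 2 (rule 158): 110011010
Gen 3 (rule 62): 101110111
Gen 4 (rule 122): 011011101
Gen 5 (rule 158): 110011001
Gen 6 (rule 62): 101110111
Gen 7 (rule 122): 011011101
Gen 8 (rule 158): 110011001
Gen 9 (rule 62): 101110111
Gen 10 (rule 122): 011011101
Gen 11 (rule 158): 110011001
Gen 12 (rule 62): 101110111
Gen 13 (rule 122): 011011101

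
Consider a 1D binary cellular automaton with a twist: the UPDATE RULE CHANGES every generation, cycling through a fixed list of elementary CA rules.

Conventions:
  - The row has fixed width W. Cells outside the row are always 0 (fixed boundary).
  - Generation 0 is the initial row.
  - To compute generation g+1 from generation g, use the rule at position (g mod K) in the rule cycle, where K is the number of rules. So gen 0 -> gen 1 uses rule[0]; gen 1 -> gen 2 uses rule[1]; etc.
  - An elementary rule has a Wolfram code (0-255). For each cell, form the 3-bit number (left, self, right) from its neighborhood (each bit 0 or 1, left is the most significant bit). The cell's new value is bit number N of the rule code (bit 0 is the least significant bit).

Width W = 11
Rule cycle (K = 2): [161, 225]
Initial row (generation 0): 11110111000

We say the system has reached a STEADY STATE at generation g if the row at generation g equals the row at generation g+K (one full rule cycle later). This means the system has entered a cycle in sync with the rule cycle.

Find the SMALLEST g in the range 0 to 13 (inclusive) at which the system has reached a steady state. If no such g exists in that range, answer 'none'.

Answer: 13

Derivation:
Gen 0: 11110111000
Gen 1 (rule 161): 01101010011
Gen 2 (rule 225): 00110100001
Gen 3 (rule 161): 10001001100
Gen 4 (rule 225): 00100000101
Gen 5 (rule 161): 10001110010
Gen 6 (rule 225): 00100110000
Gen 7 (rule 161): 10000000111
Gen 8 (rule 225): 00111110011
Gen 9 (rule 161): 10011100000
Gen 10 (rule 225): 00001101111
Gen 11 (rule 161): 11100010110
Gen 12 (rule 225): 01101001010
Gen 13 (rule 161): 00010000100
Gen 14 (rule 225): 11000110001
Gen 15 (rule 161): 00010000100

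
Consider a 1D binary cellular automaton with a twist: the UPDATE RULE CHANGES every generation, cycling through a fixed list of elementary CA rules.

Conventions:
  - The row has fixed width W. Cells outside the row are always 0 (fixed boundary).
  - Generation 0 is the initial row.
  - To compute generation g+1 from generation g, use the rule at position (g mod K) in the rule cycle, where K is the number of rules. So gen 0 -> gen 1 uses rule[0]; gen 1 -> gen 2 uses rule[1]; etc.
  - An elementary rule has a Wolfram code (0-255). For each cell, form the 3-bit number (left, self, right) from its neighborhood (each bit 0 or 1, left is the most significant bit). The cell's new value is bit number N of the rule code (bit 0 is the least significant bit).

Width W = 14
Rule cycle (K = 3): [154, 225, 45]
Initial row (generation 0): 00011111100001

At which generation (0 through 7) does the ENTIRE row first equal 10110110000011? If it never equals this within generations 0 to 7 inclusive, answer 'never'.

Answer: never

Derivation:
Gen 0: 00011111100001
Gen 1 (rule 154): 00111111010010
Gen 2 (rule 225): 10011111100000
Gen 3 (rule 45): 10010000001111
Gen 4 (rule 154): 01101000011110
Gen 5 (rule 225): 00110011001110
Gen 6 (rule 45): 10100010001000
Gen 7 (rule 154): 00010101010100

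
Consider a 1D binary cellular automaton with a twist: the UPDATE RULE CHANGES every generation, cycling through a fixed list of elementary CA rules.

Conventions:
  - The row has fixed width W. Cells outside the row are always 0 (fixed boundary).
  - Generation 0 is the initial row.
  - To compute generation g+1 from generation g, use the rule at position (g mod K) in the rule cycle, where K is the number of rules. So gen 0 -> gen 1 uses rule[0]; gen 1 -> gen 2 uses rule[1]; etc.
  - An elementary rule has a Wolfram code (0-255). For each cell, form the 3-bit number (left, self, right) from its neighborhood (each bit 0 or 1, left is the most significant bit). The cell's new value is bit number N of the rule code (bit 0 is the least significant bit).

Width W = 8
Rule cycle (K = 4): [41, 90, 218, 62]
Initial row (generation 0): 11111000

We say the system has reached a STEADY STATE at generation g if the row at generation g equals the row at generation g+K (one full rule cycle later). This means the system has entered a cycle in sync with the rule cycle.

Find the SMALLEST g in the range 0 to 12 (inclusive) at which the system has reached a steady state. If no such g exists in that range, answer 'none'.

Answer: 0

Derivation:
Gen 0: 11111000
Gen 1 (rule 41): 10000011
Gen 2 (rule 90): 01000111
Gen 3 (rule 218): 10101111
Gen 4 (rule 62): 11111000
Gen 5 (rule 41): 10000011
Gen 6 (rule 90): 01000111
Gen 7 (rule 218): 10101111
Gen 8 (rule 62): 11111000
Gen 9 (rule 41): 10000011
Gen 10 (rule 90): 01000111
Gen 11 (rule 218): 10101111
Gen 12 (rule 62): 11111000
Gen 13 (rule 41): 10000011
Gen 14 (rule 90): 01000111
Gen 15 (rule 218): 10101111
Gen 16 (rule 62): 11111000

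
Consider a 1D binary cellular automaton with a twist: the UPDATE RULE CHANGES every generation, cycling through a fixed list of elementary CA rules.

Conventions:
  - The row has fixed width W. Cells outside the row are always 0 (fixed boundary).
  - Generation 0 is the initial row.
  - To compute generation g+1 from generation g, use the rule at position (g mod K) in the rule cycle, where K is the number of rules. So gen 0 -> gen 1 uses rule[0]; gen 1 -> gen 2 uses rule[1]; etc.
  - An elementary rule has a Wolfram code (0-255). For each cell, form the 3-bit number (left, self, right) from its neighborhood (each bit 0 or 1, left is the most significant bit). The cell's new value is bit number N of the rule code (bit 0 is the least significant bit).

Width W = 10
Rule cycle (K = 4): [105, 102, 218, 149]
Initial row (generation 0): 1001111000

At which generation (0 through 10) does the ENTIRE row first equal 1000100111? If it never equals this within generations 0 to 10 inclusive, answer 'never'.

Gen 0: 1001111000
Gen 1 (rule 105): 0001001011
Gen 2 (rule 102): 0011011101
Gen 3 (rule 218): 0111011100
Gen 4 (rule 149): 0010001011
Gen 5 (rule 105): 1000100111
Gen 6 (rule 102): 1001101001
Gen 7 (rule 218): 0111100110
Gen 8 (rule 149): 0011010001
Gen 9 (rule 105): 1011100100
Gen 10 (rule 102): 1100101100

Answer: 5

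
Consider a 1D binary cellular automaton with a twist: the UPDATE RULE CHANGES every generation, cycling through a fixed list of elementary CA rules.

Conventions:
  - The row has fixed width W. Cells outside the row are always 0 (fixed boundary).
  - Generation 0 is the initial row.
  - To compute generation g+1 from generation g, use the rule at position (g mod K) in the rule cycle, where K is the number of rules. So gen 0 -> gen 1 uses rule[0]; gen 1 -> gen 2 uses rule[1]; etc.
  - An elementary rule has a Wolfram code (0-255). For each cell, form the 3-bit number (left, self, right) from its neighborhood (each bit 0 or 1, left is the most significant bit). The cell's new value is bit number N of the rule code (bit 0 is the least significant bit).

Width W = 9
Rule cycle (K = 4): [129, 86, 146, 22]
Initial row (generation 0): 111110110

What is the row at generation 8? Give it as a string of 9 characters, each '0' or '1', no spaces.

Answer: 011101001

Derivation:
Gen 0: 111110110
Gen 1 (rule 129): 011100000
Gen 2 (rule 86): 100110000
Gen 3 (rule 146): 011001000
Gen 4 (rule 22): 100111100
Gen 5 (rule 129): 000011001
Gen 6 (rule 86): 000101111
Gen 7 (rule 146): 001000110
Gen 8 (rule 22): 011101001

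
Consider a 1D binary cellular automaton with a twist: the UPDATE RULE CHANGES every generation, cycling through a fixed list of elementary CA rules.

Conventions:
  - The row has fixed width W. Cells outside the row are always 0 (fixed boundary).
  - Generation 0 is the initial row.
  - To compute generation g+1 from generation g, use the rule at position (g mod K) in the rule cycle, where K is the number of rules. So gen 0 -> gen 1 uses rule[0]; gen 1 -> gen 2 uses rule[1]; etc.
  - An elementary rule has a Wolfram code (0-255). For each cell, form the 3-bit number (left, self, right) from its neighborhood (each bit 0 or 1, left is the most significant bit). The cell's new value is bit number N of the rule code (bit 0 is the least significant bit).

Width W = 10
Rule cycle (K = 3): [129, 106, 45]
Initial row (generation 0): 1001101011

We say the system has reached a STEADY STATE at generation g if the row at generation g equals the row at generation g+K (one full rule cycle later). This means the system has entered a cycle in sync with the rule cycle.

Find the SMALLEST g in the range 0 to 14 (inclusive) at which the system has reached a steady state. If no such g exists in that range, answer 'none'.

Gen 0: 1001101011
Gen 1 (rule 129): 0000000000
Gen 2 (rule 106): 0000000000
Gen 3 (rule 45): 1111111111
Gen 4 (rule 129): 0111111110
Gen 5 (rule 106): 1100000010
Gen 6 (rule 45): 1001111010
Gen 7 (rule 129): 0000110000
Gen 8 (rule 106): 0001110000
Gen 9 (rule 45): 1101000111
Gen 10 (rule 129): 0000010010
Gen 11 (rule 106): 0000100100
Gen 12 (rule 45): 1110100101
Gen 13 (rule 129): 0100000000
Gen 14 (rule 106): 1000000000
Gen 15 (rule 45): 1011111111
Gen 16 (rule 129): 0001111110
Gen 17 (rule 106): 0011000010

Answer: none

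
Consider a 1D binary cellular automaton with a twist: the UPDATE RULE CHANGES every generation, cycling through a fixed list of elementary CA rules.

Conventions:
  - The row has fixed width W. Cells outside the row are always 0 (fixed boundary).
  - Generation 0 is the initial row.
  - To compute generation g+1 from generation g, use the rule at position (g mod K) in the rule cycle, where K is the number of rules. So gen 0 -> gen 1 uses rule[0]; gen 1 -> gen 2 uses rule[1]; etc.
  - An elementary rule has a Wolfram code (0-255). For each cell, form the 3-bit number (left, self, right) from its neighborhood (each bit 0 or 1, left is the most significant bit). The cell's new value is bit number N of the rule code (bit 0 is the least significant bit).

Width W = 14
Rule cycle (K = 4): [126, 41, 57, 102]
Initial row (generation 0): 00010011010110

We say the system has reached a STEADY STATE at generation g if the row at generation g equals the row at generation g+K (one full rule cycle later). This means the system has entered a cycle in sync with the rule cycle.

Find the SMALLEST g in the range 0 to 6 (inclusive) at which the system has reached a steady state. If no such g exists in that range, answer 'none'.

Gen 0: 00010011010110
Gen 1 (rule 126): 00111111111111
Gen 2 (rule 41): 10100000000000
Gen 3 (rule 57): 01011111111111
Gen 4 (rule 102): 11100000000001
Gen 5 (rule 126): 10110000000011
Gen 6 (rule 41): 01100111111010
Gen 7 (rule 57): 01010100000101
Gen 8 (rule 102): 11111100001111
Gen 9 (rule 126): 10000110011001
Gen 10 (rule 41): 00110100010000

Answer: none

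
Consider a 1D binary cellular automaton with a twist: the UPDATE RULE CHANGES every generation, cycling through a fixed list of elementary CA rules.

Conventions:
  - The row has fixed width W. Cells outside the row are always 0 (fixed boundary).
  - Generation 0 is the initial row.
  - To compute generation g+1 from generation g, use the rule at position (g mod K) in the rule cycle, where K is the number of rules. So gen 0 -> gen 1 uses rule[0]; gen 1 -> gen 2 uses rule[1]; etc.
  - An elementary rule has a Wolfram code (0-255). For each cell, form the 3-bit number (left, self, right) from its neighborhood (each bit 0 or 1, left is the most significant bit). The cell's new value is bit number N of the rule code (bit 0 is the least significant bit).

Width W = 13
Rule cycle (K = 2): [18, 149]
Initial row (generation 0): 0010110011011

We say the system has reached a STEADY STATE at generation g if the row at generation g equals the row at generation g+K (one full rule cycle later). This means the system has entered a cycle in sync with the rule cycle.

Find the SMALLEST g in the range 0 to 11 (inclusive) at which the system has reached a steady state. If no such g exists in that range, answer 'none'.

Answer: 5

Derivation:
Gen 0: 0010110011011
Gen 1 (rule 18): 0100001100000
Gen 2 (rule 149): 0111100011111
Gen 3 (rule 18): 1000010100000
Gen 4 (rule 149): 1111010111111
Gen 5 (rule 18): 0000000000000
Gen 6 (rule 149): 1111111111111
Gen 7 (rule 18): 0000000000000
Gen 8 (rule 149): 1111111111111
Gen 9 (rule 18): 0000000000000
Gen 10 (rule 149): 1111111111111
Gen 11 (rule 18): 0000000000000
Gen 12 (rule 149): 1111111111111
Gen 13 (rule 18): 0000000000000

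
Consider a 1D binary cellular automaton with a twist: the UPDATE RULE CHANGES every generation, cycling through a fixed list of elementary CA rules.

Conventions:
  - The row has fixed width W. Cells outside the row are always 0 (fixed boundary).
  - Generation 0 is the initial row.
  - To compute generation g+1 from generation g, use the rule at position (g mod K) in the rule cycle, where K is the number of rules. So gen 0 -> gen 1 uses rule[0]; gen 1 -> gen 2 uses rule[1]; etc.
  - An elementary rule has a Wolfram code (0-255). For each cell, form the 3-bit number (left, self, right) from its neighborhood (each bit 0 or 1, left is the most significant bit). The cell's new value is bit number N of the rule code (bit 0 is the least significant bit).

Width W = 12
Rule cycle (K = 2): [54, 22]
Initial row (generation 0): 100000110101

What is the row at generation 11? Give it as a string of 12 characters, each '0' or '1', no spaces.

Gen 0: 100000110101
Gen 1 (rule 54): 110001001111
Gen 2 (rule 22): 001011110000
Gen 3 (rule 54): 011100001000
Gen 4 (rule 22): 100010011100
Gen 5 (rule 54): 110111100010
Gen 6 (rule 22): 000000010111
Gen 7 (rule 54): 000000111000
Gen 8 (rule 22): 000001000100
Gen 9 (rule 54): 000011101110
Gen 10 (rule 22): 000100000001
Gen 11 (rule 54): 001110000011

Answer: 001110000011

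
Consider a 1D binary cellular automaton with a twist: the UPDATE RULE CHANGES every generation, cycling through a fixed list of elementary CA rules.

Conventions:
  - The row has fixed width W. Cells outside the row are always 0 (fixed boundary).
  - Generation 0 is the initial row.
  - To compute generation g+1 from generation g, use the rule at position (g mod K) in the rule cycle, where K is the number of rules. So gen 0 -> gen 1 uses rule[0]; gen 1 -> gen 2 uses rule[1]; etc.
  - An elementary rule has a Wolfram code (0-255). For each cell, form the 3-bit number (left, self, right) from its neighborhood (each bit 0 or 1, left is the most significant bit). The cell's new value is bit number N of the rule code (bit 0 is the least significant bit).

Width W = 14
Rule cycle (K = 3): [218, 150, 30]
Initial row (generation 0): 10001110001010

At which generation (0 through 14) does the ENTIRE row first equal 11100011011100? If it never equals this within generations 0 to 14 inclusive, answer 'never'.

Answer: never

Derivation:
Gen 0: 10001110001010
Gen 1 (rule 218): 01011111010001
Gen 2 (rule 150): 11001110011011
Gen 3 (rule 30): 10111001110010
Gen 4 (rule 218): 00111111111101
Gen 5 (rule 150): 01011111111001
Gen 6 (rule 30): 11010000000111
Gen 7 (rule 218): 11001000001111
Gen 8 (rule 150): 00111100010110
Gen 9 (rule 30): 01100010110101
Gen 10 (rule 218): 11110100110000
Gen 11 (rule 150): 01100111001000
Gen 12 (rule 30): 11011100111100
Gen 13 (rule 218): 11011111111110
Gen 14 (rule 150): 00001111111101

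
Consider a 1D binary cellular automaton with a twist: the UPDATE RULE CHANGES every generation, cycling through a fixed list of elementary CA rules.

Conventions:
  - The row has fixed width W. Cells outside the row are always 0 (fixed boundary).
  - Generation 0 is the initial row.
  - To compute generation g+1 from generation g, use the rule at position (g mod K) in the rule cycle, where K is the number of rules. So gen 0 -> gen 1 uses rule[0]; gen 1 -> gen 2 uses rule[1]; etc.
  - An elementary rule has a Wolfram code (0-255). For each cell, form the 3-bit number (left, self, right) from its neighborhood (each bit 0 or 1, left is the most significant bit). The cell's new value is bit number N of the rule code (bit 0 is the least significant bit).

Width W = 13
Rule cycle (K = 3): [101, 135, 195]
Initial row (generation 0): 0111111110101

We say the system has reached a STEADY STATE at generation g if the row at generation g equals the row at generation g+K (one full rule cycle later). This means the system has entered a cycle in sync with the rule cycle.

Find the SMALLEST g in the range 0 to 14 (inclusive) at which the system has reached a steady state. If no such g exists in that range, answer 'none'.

Answer: 2

Derivation:
Gen 0: 0111111110101
Gen 1 (rule 101): 0000000011111
Gen 2 (rule 135): 1111111101110
Gen 3 (rule 195): 0111111100110
Gen 4 (rule 101): 0000000100010
Gen 5 (rule 135): 1111111101110
Gen 6 (rule 195): 0111111100110
Gen 7 (rule 101): 0000000100010
Gen 8 (rule 135): 1111111101110
Gen 9 (rule 195): 0111111100110
Gen 10 (rule 101): 0000000100010
Gen 11 (rule 135): 1111111101110
Gen 12 (rule 195): 0111111100110
Gen 13 (rule 101): 0000000100010
Gen 14 (rule 135): 1111111101110
Gen 15 (rule 195): 0111111100110
Gen 16 (rule 101): 0000000100010
Gen 17 (rule 135): 1111111101110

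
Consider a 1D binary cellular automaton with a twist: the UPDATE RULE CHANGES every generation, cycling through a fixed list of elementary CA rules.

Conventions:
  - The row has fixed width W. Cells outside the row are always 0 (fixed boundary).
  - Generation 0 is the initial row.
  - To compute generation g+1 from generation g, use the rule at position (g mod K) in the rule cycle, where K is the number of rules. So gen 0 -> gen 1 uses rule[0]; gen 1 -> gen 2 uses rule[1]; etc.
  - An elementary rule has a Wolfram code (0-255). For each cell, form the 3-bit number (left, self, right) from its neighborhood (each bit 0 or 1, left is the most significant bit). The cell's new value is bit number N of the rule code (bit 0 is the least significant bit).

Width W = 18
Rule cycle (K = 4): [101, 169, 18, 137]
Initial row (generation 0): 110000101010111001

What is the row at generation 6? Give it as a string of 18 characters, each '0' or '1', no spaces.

Gen 0: 110000101010111001
Gen 1 (rule 101): 010110111111001001
Gen 2 (rule 169): 001101111110000000
Gen 3 (rule 18): 010000000001000000
Gen 4 (rule 137): 000111111100011111
Gen 5 (rule 101): 110000000101000001
Gen 6 (rule 169): 100111110010011100

Answer: 100111110010011100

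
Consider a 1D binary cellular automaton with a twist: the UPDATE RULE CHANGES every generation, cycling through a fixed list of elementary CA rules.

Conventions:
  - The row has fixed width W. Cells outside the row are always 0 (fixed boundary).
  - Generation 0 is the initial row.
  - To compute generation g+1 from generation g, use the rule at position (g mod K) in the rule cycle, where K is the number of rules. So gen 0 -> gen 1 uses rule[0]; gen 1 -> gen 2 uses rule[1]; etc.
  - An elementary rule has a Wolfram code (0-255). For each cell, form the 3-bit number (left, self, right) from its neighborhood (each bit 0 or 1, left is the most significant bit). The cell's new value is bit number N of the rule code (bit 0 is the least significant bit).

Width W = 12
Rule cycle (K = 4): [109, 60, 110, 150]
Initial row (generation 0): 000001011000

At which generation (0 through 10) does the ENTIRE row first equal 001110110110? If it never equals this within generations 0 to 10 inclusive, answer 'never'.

Answer: never

Derivation:
Gen 0: 000001011000
Gen 1 (rule 109): 111101111011
Gen 2 (rule 60): 100011000110
Gen 3 (rule 110): 100111001110
Gen 4 (rule 150): 111010110101
Gen 5 (rule 109): 101111111111
Gen 6 (rule 60): 111000000000
Gen 7 (rule 110): 101000000000
Gen 8 (rule 150): 101100000000
Gen 9 (rule 109): 111101111111
Gen 10 (rule 60): 100011000000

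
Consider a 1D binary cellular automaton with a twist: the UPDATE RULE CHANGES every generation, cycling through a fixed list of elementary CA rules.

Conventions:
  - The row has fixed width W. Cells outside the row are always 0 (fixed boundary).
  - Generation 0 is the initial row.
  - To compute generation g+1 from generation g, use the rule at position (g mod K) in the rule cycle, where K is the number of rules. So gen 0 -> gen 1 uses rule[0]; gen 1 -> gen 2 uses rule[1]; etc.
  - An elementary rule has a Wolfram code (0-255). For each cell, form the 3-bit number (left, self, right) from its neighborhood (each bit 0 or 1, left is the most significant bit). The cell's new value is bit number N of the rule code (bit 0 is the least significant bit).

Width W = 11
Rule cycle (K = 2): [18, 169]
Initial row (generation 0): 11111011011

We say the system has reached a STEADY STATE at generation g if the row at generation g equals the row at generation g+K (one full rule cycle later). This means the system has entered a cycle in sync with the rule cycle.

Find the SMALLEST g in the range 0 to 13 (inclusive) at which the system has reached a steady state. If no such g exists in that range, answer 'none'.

Gen 0: 11111011011
Gen 1 (rule 18): 00000000000
Gen 2 (rule 169): 11111111111
Gen 3 (rule 18): 00000000000
Gen 4 (rule 169): 11111111111
Gen 5 (rule 18): 00000000000
Gen 6 (rule 169): 11111111111
Gen 7 (rule 18): 00000000000
Gen 8 (rule 169): 11111111111
Gen 9 (rule 18): 00000000000
Gen 10 (rule 169): 11111111111
Gen 11 (rule 18): 00000000000
Gen 12 (rule 169): 11111111111
Gen 13 (rule 18): 00000000000
Gen 14 (rule 169): 11111111111
Gen 15 (rule 18): 00000000000

Answer: 1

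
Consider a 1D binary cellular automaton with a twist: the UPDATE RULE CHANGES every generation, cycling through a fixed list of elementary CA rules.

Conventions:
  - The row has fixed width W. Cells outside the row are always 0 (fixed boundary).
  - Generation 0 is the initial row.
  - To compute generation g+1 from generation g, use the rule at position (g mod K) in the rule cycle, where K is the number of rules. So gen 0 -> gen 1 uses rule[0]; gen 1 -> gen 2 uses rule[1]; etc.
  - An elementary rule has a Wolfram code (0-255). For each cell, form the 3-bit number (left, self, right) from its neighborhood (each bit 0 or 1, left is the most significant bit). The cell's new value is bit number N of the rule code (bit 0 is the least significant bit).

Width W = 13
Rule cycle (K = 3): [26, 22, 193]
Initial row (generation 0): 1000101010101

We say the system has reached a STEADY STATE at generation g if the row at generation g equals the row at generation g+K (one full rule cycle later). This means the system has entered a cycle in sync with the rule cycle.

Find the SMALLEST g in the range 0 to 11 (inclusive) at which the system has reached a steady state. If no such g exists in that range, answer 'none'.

Gen 0: 1000101010101
Gen 1 (rule 26): 0101000000000
Gen 2 (rule 22): 1101100000000
Gen 3 (rule 193): 0100101111111
Gen 4 (rule 26): 1011001000000
Gen 5 (rule 22): 1000111100000
Gen 6 (rule 193): 0010011101111
Gen 7 (rule 26): 0101110001000
Gen 8 (rule 22): 1100001011100
Gen 9 (rule 193): 0101100001101
Gen 10 (rule 26): 1001010011000
Gen 11 (rule 22): 1111011100100
Gen 12 (rule 193): 0111001100001
Gen 13 (rule 26): 1100111010010
Gen 14 (rule 22): 0011000011111

Answer: none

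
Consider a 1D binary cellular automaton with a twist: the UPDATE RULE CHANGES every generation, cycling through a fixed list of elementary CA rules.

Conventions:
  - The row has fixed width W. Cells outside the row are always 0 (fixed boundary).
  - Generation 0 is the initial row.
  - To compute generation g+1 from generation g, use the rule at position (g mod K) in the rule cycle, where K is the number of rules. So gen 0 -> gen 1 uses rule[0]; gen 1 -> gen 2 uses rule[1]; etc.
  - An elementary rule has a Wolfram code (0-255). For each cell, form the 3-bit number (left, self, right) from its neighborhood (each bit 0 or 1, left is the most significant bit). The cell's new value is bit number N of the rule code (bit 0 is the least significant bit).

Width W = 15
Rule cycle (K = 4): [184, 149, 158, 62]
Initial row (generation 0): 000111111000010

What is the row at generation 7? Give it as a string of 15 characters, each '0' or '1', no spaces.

Gen 0: 000111111000010
Gen 1 (rule 184): 000111110100001
Gen 2 (rule 149): 110011100111101
Gen 3 (rule 158): 101111011111001
Gen 4 (rule 62): 111000110000111
Gen 5 (rule 184): 110100101000110
Gen 6 (rule 149): 000110101110001
Gen 7 (rule 158): 001100101101011

Answer: 001100101101011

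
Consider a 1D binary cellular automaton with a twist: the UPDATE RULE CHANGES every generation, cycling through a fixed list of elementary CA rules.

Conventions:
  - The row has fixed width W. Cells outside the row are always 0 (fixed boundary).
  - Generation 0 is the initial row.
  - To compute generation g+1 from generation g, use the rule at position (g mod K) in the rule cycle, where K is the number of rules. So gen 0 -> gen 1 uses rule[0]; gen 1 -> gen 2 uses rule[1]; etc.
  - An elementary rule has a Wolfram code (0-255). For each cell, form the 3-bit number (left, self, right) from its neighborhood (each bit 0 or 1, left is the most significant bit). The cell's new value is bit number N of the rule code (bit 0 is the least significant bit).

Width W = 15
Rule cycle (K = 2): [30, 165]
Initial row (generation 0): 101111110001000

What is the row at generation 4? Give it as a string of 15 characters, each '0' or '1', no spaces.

Gen 0: 101111110001000
Gen 1 (rule 30): 101000001011100
Gen 2 (rule 165): 111011101101001
Gen 3 (rule 30): 100010001001111
Gen 4 (rule 165): 101010101000110

Answer: 101010101000110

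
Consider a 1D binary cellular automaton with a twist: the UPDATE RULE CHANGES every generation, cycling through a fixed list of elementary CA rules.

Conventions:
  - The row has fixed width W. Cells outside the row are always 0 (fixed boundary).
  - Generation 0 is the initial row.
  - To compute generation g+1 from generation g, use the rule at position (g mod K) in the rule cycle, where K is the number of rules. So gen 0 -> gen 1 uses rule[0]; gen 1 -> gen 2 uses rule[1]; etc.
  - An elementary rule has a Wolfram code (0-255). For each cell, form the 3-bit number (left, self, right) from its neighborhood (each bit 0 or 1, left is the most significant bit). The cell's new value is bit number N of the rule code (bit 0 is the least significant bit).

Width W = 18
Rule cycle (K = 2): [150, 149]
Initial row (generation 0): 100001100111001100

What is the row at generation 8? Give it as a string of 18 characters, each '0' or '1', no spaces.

Answer: 110010000110101111

Derivation:
Gen 0: 100001100111001100
Gen 1 (rule 150): 110010011010110010
Gen 2 (rule 149): 001011000010001011
Gen 3 (rule 150): 011000100111011000
Gen 4 (rule 149): 000110110010000111
Gen 5 (rule 150): 001000001111001010
Gen 6 (rule 149): 101111100110101011
Gen 7 (rule 150): 100111011000101000
Gen 8 (rule 149): 110010000110101111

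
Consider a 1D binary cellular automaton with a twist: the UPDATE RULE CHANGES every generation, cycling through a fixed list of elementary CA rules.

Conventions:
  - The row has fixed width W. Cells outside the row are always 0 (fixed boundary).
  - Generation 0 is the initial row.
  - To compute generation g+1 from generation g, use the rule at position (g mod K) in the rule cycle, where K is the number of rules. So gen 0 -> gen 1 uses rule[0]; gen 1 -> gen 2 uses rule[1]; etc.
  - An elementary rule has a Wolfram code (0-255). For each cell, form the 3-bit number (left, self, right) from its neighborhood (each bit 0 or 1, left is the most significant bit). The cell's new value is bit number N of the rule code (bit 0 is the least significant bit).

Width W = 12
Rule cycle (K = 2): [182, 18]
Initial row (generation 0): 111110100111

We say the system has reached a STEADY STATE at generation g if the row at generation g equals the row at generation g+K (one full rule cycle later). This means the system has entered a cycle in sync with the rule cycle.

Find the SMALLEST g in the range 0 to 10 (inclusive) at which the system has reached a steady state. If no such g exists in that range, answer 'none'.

Answer: 8

Derivation:
Gen 0: 111110100111
Gen 1 (rule 182): 011101111010
Gen 2 (rule 18): 100000000001
Gen 3 (rule 182): 110000000011
Gen 4 (rule 18): 001000000100
Gen 5 (rule 182): 011100001110
Gen 6 (rule 18): 100010010001
Gen 7 (rule 182): 110111111011
Gen 8 (rule 18): 000000000000
Gen 9 (rule 182): 000000000000
Gen 10 (rule 18): 000000000000
Gen 11 (rule 182): 000000000000
Gen 12 (rule 18): 000000000000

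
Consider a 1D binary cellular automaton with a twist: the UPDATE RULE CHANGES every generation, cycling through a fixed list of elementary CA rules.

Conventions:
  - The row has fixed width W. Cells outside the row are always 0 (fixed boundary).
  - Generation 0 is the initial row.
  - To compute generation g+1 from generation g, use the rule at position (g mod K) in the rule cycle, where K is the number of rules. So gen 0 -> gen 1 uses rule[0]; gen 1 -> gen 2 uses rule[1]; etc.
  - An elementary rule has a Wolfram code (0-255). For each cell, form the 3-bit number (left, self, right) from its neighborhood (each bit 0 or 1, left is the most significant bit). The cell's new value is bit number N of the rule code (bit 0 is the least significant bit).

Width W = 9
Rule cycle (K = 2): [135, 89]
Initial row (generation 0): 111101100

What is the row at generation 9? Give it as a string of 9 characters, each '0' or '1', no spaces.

Answer: 111110001

Derivation:
Gen 0: 111101100
Gen 1 (rule 135): 011000001
Gen 2 (rule 89): 011111100
Gen 3 (rule 135): 101111001
Gen 4 (rule 89): 001001100
Gen 5 (rule 135): 111010001
Gen 6 (rule 89): 101001100
Gen 7 (rule 135): 101010001
Gen 8 (rule 89): 000001100
Gen 9 (rule 135): 111110001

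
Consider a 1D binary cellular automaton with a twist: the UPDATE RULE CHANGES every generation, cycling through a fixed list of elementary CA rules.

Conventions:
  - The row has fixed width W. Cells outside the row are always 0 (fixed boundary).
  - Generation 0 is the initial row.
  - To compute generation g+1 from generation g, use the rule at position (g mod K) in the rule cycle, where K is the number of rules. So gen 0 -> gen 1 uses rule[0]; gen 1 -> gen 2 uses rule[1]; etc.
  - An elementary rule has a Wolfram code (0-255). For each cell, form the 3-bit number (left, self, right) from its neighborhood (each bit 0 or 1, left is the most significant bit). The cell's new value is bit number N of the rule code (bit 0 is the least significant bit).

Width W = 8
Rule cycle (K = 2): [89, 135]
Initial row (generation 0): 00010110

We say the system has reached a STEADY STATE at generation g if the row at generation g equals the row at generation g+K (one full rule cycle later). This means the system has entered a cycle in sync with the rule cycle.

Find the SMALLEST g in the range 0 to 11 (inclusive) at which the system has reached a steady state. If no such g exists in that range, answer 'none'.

Gen 0: 00010110
Gen 1 (rule 89): 11000111
Gen 2 (rule 135): 00011010
Gen 3 (rule 89): 11011001
Gen 4 (rule 135): 00000011
Gen 5 (rule 89): 11111011
Gen 6 (rule 135): 01110000
Gen 7 (rule 89): 01011111
Gen 8 (rule 135): 11001110
Gen 9 (rule 89): 11101011
Gen 10 (rule 135): 01001000
Gen 11 (rule 89): 00100111
Gen 12 (rule 135): 11101010
Gen 13 (rule 89): 10100001

Answer: none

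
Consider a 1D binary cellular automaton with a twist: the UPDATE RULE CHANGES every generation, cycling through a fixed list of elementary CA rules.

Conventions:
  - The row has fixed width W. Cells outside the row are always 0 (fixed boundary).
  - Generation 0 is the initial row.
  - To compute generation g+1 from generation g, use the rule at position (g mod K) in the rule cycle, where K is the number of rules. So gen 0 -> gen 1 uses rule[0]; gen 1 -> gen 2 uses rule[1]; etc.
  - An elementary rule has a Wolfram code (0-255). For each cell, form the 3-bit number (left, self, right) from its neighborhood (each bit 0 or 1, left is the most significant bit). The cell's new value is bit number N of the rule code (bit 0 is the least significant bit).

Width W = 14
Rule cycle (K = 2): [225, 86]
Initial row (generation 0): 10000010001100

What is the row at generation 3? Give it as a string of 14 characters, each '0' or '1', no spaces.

Answer: 00000110111110

Derivation:
Gen 0: 10000010001100
Gen 1 (rule 225): 00111000100101
Gen 2 (rule 86): 01001101111101
Gen 3 (rule 225): 00000110111110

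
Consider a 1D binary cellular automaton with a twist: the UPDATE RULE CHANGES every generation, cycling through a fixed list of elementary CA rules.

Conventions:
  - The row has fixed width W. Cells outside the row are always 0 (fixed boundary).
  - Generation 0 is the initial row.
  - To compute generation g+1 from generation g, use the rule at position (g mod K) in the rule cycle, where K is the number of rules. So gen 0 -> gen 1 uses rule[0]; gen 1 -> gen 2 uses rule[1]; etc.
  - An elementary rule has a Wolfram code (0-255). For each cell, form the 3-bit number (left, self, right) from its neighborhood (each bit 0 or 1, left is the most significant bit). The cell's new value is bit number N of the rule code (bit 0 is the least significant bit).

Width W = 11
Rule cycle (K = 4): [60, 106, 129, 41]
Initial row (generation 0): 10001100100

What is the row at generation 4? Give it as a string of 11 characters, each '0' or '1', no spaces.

Gen 0: 10001100100
Gen 1 (rule 60): 11001010110
Gen 2 (rule 106): 11010101110
Gen 3 (rule 129): 00000000100
Gen 4 (rule 41): 11111110001

Answer: 11111110001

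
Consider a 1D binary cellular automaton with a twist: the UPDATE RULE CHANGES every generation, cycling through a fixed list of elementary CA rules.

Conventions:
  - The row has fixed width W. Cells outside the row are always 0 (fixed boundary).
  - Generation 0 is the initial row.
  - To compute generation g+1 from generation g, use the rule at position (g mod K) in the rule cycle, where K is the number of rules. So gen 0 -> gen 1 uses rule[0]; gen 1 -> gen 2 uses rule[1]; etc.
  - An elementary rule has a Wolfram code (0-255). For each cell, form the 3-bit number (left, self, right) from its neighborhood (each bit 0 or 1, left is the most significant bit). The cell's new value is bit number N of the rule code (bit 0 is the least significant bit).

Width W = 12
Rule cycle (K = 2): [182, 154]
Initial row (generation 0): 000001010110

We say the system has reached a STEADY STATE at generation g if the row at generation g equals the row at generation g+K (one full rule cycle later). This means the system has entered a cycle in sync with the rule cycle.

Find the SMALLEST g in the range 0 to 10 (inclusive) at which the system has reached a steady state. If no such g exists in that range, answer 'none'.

Answer: 8

Derivation:
Gen 0: 000001010110
Gen 1 (rule 182): 000011111001
Gen 2 (rule 154): 000111110110
Gen 3 (rule 182): 001011101001
Gen 4 (rule 154): 010011000110
Gen 5 (rule 182): 111100101001
Gen 6 (rule 154): 111011000110
Gen 7 (rule 182): 010100101001
Gen 8 (rule 154): 100011000110
Gen 9 (rule 182): 110100101001
Gen 10 (rule 154): 100011000110
Gen 11 (rule 182): 110100101001
Gen 12 (rule 154): 100011000110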